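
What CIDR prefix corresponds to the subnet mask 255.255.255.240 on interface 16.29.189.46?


Binary: 11111111.11111111.11111111.11110000
Count leading 1s
Prefix: /28


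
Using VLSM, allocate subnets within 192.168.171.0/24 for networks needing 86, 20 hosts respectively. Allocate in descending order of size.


86 hosts -> /25 (126 usable): 192.168.171.0/25
20 hosts -> /27 (30 usable): 192.168.171.128/27
Allocation: 192.168.171.0/25 (86 hosts, 126 usable); 192.168.171.128/27 (20 hosts, 30 usable)


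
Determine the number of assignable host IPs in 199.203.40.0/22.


Host bits = 32 - 22 = 10
Total addresses = 2^10 = 1024
Usable = total - 2 (network and broadcast)
Usable hosts: 1022


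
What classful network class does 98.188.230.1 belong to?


First octet: 98
Binary: 01100010
0xxxxxxx -> Class A (1-126)
Class A, default mask 255.0.0.0 (/8)


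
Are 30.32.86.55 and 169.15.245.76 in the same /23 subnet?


Mask: 255.255.254.0
30.32.86.55 AND mask = 30.32.86.0
169.15.245.76 AND mask = 169.15.244.0
No, different subnets (30.32.86.0 vs 169.15.244.0)


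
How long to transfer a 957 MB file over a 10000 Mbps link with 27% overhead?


Effective throughput = 10000 * (1 - 27/100) = 7300 Mbps
File size in Mb = 957 * 8 = 7656 Mb
Time = 7656 / 7300
Time = 1.0488 seconds


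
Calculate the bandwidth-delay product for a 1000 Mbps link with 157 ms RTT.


BDP = bandwidth * RTT
= 1000 Mbps * 157 ms
= 1000 * 1e6 * 157 / 1000 bits
= 157000000 bits
= 19625000 bytes
= 19165.0391 KB
BDP = 157000000 bits (19625000 bytes)


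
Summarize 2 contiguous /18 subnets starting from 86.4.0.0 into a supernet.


Original prefix: /18
Number of subnets: 2 = 2^1
New prefix = 18 - 1 = 17
Supernet: 86.4.0.0/17


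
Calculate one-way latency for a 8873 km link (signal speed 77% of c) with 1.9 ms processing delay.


Speed = 0.77 * 3e5 km/s = 231000 km/s
Propagation delay = 8873 / 231000 = 0.0384 s = 38.4113 ms
Processing delay = 1.9 ms
Total one-way latency = 40.3113 ms


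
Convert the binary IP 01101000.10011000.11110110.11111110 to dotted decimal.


01101000 = 104
10011000 = 152
11110110 = 246
11111110 = 254
IP: 104.152.246.254


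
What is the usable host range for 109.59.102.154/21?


Network: 109.59.96.0
Broadcast: 109.59.103.255
First usable = network + 1
Last usable = broadcast - 1
Range: 109.59.96.1 to 109.59.103.254


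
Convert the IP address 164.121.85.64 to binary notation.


164 = 10100100
121 = 01111001
85 = 01010101
64 = 01000000
Binary: 10100100.01111001.01010101.01000000


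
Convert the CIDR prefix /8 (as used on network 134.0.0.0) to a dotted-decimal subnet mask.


/8 means 8 network bits, 24 host bits
Binary: 11111111000000000000000000000000
Mask: 255.0.0.0


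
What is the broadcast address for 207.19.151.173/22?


Network: 207.19.148.0/22
Host bits = 10
Set all host bits to 1:
Broadcast: 207.19.151.255


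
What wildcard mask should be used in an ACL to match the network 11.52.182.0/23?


Subnet mask: 255.255.254.0
Wildcard = 255.255.255.255 - subnet mask
255 - 255 = 0
255 - 255 = 0
255 - 254 = 1
255 - 0 = 255
Wildcard: 0.0.1.255


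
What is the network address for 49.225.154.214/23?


IP:   00110001.11100001.10011010.11010110
Mask: 11111111.11111111.11111110.00000000
AND operation:
Net:  00110001.11100001.10011010.00000000
Network: 49.225.154.0/23


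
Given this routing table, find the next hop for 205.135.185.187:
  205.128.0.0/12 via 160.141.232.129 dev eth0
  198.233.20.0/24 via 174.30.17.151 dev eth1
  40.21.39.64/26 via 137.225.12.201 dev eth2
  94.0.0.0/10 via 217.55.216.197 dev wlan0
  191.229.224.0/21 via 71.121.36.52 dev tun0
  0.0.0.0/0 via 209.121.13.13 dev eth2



Longest prefix match for 205.135.185.187:
  /12 205.128.0.0: MATCH
  /24 198.233.20.0: no
  /26 40.21.39.64: no
  /10 94.0.0.0: no
  /21 191.229.224.0: no
  /0 0.0.0.0: MATCH
Selected: next-hop 160.141.232.129 via eth0 (matched /12)


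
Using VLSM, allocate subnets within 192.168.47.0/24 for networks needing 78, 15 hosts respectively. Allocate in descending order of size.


78 hosts -> /25 (126 usable): 192.168.47.0/25
15 hosts -> /27 (30 usable): 192.168.47.128/27
Allocation: 192.168.47.0/25 (78 hosts, 126 usable); 192.168.47.128/27 (15 hosts, 30 usable)


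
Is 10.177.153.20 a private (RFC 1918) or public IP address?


RFC 1918 private ranges:
  10.0.0.0/8 (10.0.0.0 - 10.255.255.255)
  172.16.0.0/12 (172.16.0.0 - 172.31.255.255)
  192.168.0.0/16 (192.168.0.0 - 192.168.255.255)
Private (in 10.0.0.0/8)


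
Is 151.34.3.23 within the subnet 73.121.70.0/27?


Subnet network: 73.121.70.0
Test IP AND mask: 151.34.3.0
No, 151.34.3.23 is not in 73.121.70.0/27


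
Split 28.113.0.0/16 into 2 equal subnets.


New prefix = 16 + 1 = 17
Each subnet has 32768 addresses
  28.113.0.0/17
  28.113.128.0/17
Subnets: 28.113.0.0/17, 28.113.128.0/17


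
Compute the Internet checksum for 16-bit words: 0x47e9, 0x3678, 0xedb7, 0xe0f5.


Sum all words (with carry folding):
+ 0x47e9 = 0x47e9
+ 0x3678 = 0x7e61
+ 0xedb7 = 0x6c19
+ 0xe0f5 = 0x4d0f
One's complement: ~0x4d0f
Checksum = 0xb2f0


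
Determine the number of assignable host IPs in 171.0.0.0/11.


Host bits = 32 - 11 = 21
Total addresses = 2^21 = 2097152
Usable = total - 2 (network and broadcast)
Usable hosts: 2097150


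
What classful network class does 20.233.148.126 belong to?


First octet: 20
Binary: 00010100
0xxxxxxx -> Class A (1-126)
Class A, default mask 255.0.0.0 (/8)


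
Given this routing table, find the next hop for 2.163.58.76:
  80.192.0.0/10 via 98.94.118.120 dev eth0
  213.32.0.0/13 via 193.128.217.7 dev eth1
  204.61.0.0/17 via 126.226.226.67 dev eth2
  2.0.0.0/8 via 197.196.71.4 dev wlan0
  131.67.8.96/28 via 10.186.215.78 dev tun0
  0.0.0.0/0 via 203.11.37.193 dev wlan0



Longest prefix match for 2.163.58.76:
  /10 80.192.0.0: no
  /13 213.32.0.0: no
  /17 204.61.0.0: no
  /8 2.0.0.0: MATCH
  /28 131.67.8.96: no
  /0 0.0.0.0: MATCH
Selected: next-hop 197.196.71.4 via wlan0 (matched /8)


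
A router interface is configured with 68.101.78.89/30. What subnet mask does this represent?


/30 means 30 network bits, 2 host bits
Binary: 11111111111111111111111111111100
Mask: 255.255.255.252


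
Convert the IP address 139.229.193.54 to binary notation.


139 = 10001011
229 = 11100101
193 = 11000001
54 = 00110110
Binary: 10001011.11100101.11000001.00110110


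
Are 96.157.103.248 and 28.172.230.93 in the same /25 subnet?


Mask: 255.255.255.128
96.157.103.248 AND mask = 96.157.103.128
28.172.230.93 AND mask = 28.172.230.0
No, different subnets (96.157.103.128 vs 28.172.230.0)


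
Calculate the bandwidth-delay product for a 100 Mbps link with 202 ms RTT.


BDP = bandwidth * RTT
= 100 Mbps * 202 ms
= 100 * 1e6 * 202 / 1000 bits
= 20200000 bits
= 2525000 bytes
= 2465.8203 KB
BDP = 20200000 bits (2525000 bytes)


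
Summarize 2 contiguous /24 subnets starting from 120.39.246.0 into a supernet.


Original prefix: /24
Number of subnets: 2 = 2^1
New prefix = 24 - 1 = 23
Supernet: 120.39.246.0/23


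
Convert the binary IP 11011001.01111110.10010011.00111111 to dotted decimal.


11011001 = 217
01111110 = 126
10010011 = 147
00111111 = 63
IP: 217.126.147.63


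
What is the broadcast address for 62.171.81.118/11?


Network: 62.160.0.0/11
Host bits = 21
Set all host bits to 1:
Broadcast: 62.191.255.255


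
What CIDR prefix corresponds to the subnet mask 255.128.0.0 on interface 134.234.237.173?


Binary: 11111111.10000000.00000000.00000000
Count leading 1s
Prefix: /9


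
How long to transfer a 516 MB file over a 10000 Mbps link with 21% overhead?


Effective throughput = 10000 * (1 - 21/100) = 7900 Mbps
File size in Mb = 516 * 8 = 4128 Mb
Time = 4128 / 7900
Time = 0.5225 seconds


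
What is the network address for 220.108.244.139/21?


IP:   11011100.01101100.11110100.10001011
Mask: 11111111.11111111.11111000.00000000
AND operation:
Net:  11011100.01101100.11110000.00000000
Network: 220.108.240.0/21


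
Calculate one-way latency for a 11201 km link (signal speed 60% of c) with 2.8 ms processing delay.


Speed = 0.6 * 3e5 km/s = 180000 km/s
Propagation delay = 11201 / 180000 = 0.0622 s = 62.2278 ms
Processing delay = 2.8 ms
Total one-way latency = 65.0278 ms


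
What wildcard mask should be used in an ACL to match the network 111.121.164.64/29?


Subnet mask: 255.255.255.248
Wildcard = 255.255.255.255 - subnet mask
255 - 255 = 0
255 - 255 = 0
255 - 255 = 0
255 - 248 = 7
Wildcard: 0.0.0.7


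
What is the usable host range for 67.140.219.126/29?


Network: 67.140.219.120
Broadcast: 67.140.219.127
First usable = network + 1
Last usable = broadcast - 1
Range: 67.140.219.121 to 67.140.219.126


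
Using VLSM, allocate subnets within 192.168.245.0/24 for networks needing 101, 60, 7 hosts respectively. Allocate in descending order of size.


101 hosts -> /25 (126 usable): 192.168.245.0/25
60 hosts -> /26 (62 usable): 192.168.245.128/26
7 hosts -> /28 (14 usable): 192.168.245.192/28
Allocation: 192.168.245.0/25 (101 hosts, 126 usable); 192.168.245.128/26 (60 hosts, 62 usable); 192.168.245.192/28 (7 hosts, 14 usable)


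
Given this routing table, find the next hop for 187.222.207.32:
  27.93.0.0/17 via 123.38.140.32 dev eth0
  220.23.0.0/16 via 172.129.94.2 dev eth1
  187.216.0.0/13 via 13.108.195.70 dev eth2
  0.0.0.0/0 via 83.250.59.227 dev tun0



Longest prefix match for 187.222.207.32:
  /17 27.93.0.0: no
  /16 220.23.0.0: no
  /13 187.216.0.0: MATCH
  /0 0.0.0.0: MATCH
Selected: next-hop 13.108.195.70 via eth2 (matched /13)


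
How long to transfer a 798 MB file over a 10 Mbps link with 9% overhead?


Effective throughput = 10 * (1 - 9/100) = 9.1 Mbps
File size in Mb = 798 * 8 = 6384 Mb
Time = 6384 / 9.1
Time = 701.5385 seconds


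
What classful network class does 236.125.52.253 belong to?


First octet: 236
Binary: 11101100
1110xxxx -> Class D (224-239)
Class D (multicast), default mask N/A


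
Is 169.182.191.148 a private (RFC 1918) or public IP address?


RFC 1918 private ranges:
  10.0.0.0/8 (10.0.0.0 - 10.255.255.255)
  172.16.0.0/12 (172.16.0.0 - 172.31.255.255)
  192.168.0.0/16 (192.168.0.0 - 192.168.255.255)
Public (not in any RFC 1918 range)


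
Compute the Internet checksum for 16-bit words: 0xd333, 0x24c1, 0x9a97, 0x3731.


Sum all words (with carry folding):
+ 0xd333 = 0xd333
+ 0x24c1 = 0xf7f4
+ 0x9a97 = 0x928c
+ 0x3731 = 0xc9bd
One's complement: ~0xc9bd
Checksum = 0x3642


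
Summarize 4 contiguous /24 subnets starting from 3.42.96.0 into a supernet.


Original prefix: /24
Number of subnets: 4 = 2^2
New prefix = 24 - 2 = 22
Supernet: 3.42.96.0/22


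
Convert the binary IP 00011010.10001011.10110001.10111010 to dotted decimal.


00011010 = 26
10001011 = 139
10110001 = 177
10111010 = 186
IP: 26.139.177.186


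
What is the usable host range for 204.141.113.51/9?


Network: 204.128.0.0
Broadcast: 204.255.255.255
First usable = network + 1
Last usable = broadcast - 1
Range: 204.128.0.1 to 204.255.255.254


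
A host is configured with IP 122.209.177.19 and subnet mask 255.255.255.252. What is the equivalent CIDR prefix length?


Binary: 11111111.11111111.11111111.11111100
Count leading 1s
Prefix: /30


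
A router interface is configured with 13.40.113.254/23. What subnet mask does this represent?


/23 means 23 network bits, 9 host bits
Binary: 11111111111111111111111000000000
Mask: 255.255.254.0


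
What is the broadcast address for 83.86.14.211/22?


Network: 83.86.12.0/22
Host bits = 10
Set all host bits to 1:
Broadcast: 83.86.15.255


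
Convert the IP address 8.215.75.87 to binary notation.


8 = 00001000
215 = 11010111
75 = 01001011
87 = 01010111
Binary: 00001000.11010111.01001011.01010111


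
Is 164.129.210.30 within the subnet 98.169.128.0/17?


Subnet network: 98.169.128.0
Test IP AND mask: 164.129.128.0
No, 164.129.210.30 is not in 98.169.128.0/17


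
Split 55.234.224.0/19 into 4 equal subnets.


New prefix = 19 + 2 = 21
Each subnet has 2048 addresses
  55.234.224.0/21
  55.234.232.0/21
  55.234.240.0/21
  55.234.248.0/21
Subnets: 55.234.224.0/21, 55.234.232.0/21, 55.234.240.0/21, 55.234.248.0/21


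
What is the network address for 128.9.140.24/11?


IP:   10000000.00001001.10001100.00011000
Mask: 11111111.11100000.00000000.00000000
AND operation:
Net:  10000000.00000000.00000000.00000000
Network: 128.0.0.0/11


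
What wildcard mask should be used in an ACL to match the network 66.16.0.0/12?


Subnet mask: 255.240.0.0
Wildcard = 255.255.255.255 - subnet mask
255 - 255 = 0
255 - 240 = 15
255 - 0 = 255
255 - 0 = 255
Wildcard: 0.15.255.255


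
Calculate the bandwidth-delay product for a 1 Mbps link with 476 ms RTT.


BDP = bandwidth * RTT
= 1 Mbps * 476 ms
= 1 * 1e6 * 476 / 1000 bits
= 476000 bits
= 59500 bytes
= 58.1055 KB
BDP = 476000 bits (59500 bytes)


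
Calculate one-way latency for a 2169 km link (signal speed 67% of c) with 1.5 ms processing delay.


Speed = 0.67 * 3e5 km/s = 201000 km/s
Propagation delay = 2169 / 201000 = 0.0108 s = 10.791 ms
Processing delay = 1.5 ms
Total one-way latency = 12.291 ms


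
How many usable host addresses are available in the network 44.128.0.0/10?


Host bits = 32 - 10 = 22
Total addresses = 2^22 = 4194304
Usable = total - 2 (network and broadcast)
Usable hosts: 4194302


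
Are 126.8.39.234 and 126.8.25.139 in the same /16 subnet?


Mask: 255.255.0.0
126.8.39.234 AND mask = 126.8.0.0
126.8.25.139 AND mask = 126.8.0.0
Yes, same subnet (126.8.0.0)


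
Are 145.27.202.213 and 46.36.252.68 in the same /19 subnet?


Mask: 255.255.224.0
145.27.202.213 AND mask = 145.27.192.0
46.36.252.68 AND mask = 46.36.224.0
No, different subnets (145.27.192.0 vs 46.36.224.0)


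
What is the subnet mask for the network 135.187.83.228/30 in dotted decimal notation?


/30 means 30 network bits, 2 host bits
Binary: 11111111111111111111111111111100
Mask: 255.255.255.252


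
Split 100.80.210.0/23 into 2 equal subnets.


New prefix = 23 + 1 = 24
Each subnet has 256 addresses
  100.80.210.0/24
  100.80.211.0/24
Subnets: 100.80.210.0/24, 100.80.211.0/24


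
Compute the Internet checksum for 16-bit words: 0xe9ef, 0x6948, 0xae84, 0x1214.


Sum all words (with carry folding):
+ 0xe9ef = 0xe9ef
+ 0x6948 = 0x5338
+ 0xae84 = 0x01bd
+ 0x1214 = 0x13d1
One's complement: ~0x13d1
Checksum = 0xec2e


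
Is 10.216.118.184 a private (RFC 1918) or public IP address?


RFC 1918 private ranges:
  10.0.0.0/8 (10.0.0.0 - 10.255.255.255)
  172.16.0.0/12 (172.16.0.0 - 172.31.255.255)
  192.168.0.0/16 (192.168.0.0 - 192.168.255.255)
Private (in 10.0.0.0/8)


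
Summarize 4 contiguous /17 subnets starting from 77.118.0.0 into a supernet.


Original prefix: /17
Number of subnets: 4 = 2^2
New prefix = 17 - 2 = 15
Supernet: 77.118.0.0/15


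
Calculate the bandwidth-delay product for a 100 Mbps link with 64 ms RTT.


BDP = bandwidth * RTT
= 100 Mbps * 64 ms
= 100 * 1e6 * 64 / 1000 bits
= 6400000 bits
= 800000 bytes
= 781.25 KB
BDP = 6400000 bits (800000 bytes)


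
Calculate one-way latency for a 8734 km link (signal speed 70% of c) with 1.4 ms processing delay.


Speed = 0.7 * 3e5 km/s = 210000 km/s
Propagation delay = 8734 / 210000 = 0.0416 s = 41.5905 ms
Processing delay = 1.4 ms
Total one-way latency = 42.9905 ms


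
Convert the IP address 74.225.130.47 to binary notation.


74 = 01001010
225 = 11100001
130 = 10000010
47 = 00101111
Binary: 01001010.11100001.10000010.00101111


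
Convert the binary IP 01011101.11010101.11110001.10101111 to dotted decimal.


01011101 = 93
11010101 = 213
11110001 = 241
10101111 = 175
IP: 93.213.241.175


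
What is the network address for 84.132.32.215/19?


IP:   01010100.10000100.00100000.11010111
Mask: 11111111.11111111.11100000.00000000
AND operation:
Net:  01010100.10000100.00100000.00000000
Network: 84.132.32.0/19


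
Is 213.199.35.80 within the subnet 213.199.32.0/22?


Subnet network: 213.199.32.0
Test IP AND mask: 213.199.32.0
Yes, 213.199.35.80 is in 213.199.32.0/22


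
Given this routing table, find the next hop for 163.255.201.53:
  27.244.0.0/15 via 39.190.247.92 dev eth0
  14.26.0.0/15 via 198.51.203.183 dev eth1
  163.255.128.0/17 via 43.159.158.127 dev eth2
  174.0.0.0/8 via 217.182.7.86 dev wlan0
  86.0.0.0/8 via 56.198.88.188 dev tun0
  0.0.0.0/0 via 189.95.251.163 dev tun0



Longest prefix match for 163.255.201.53:
  /15 27.244.0.0: no
  /15 14.26.0.0: no
  /17 163.255.128.0: MATCH
  /8 174.0.0.0: no
  /8 86.0.0.0: no
  /0 0.0.0.0: MATCH
Selected: next-hop 43.159.158.127 via eth2 (matched /17)


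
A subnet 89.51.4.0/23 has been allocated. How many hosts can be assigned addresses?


Host bits = 32 - 23 = 9
Total addresses = 2^9 = 512
Usable = total - 2 (network and broadcast)
Usable hosts: 510


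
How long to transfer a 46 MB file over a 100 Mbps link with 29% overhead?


Effective throughput = 100 * (1 - 29/100) = 71 Mbps
File size in Mb = 46 * 8 = 368 Mb
Time = 368 / 71
Time = 5.1831 seconds


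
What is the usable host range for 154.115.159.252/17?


Network: 154.115.128.0
Broadcast: 154.115.255.255
First usable = network + 1
Last usable = broadcast - 1
Range: 154.115.128.1 to 154.115.255.254


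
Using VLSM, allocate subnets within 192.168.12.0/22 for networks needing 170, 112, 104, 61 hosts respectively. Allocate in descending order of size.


170 hosts -> /24 (254 usable): 192.168.12.0/24
112 hosts -> /25 (126 usable): 192.168.13.0/25
104 hosts -> /25 (126 usable): 192.168.13.128/25
61 hosts -> /26 (62 usable): 192.168.14.0/26
Allocation: 192.168.12.0/24 (170 hosts, 254 usable); 192.168.13.0/25 (112 hosts, 126 usable); 192.168.13.128/25 (104 hosts, 126 usable); 192.168.14.0/26 (61 hosts, 62 usable)


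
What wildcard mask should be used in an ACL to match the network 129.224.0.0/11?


Subnet mask: 255.224.0.0
Wildcard = 255.255.255.255 - subnet mask
255 - 255 = 0
255 - 224 = 31
255 - 0 = 255
255 - 0 = 255
Wildcard: 0.31.255.255


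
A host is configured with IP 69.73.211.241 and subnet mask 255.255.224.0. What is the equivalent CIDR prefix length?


Binary: 11111111.11111111.11100000.00000000
Count leading 1s
Prefix: /19


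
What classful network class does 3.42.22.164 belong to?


First octet: 3
Binary: 00000011
0xxxxxxx -> Class A (1-126)
Class A, default mask 255.0.0.0 (/8)


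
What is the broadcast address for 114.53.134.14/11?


Network: 114.32.0.0/11
Host bits = 21
Set all host bits to 1:
Broadcast: 114.63.255.255


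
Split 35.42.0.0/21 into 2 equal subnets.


New prefix = 21 + 1 = 22
Each subnet has 1024 addresses
  35.42.0.0/22
  35.42.4.0/22
Subnets: 35.42.0.0/22, 35.42.4.0/22


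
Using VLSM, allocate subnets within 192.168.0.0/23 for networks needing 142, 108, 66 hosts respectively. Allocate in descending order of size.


142 hosts -> /24 (254 usable): 192.168.0.0/24
108 hosts -> /25 (126 usable): 192.168.1.0/25
66 hosts -> /25 (126 usable): 192.168.1.128/25
Allocation: 192.168.0.0/24 (142 hosts, 254 usable); 192.168.1.0/25 (108 hosts, 126 usable); 192.168.1.128/25 (66 hosts, 126 usable)


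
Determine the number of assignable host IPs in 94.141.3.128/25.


Host bits = 32 - 25 = 7
Total addresses = 2^7 = 128
Usable = total - 2 (network and broadcast)
Usable hosts: 126


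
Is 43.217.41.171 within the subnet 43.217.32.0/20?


Subnet network: 43.217.32.0
Test IP AND mask: 43.217.32.0
Yes, 43.217.41.171 is in 43.217.32.0/20


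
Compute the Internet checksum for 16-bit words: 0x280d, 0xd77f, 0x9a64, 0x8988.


Sum all words (with carry folding):
+ 0x280d = 0x280d
+ 0xd77f = 0xff8c
+ 0x9a64 = 0x99f1
+ 0x8988 = 0x237a
One's complement: ~0x237a
Checksum = 0xdc85


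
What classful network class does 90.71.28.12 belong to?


First octet: 90
Binary: 01011010
0xxxxxxx -> Class A (1-126)
Class A, default mask 255.0.0.0 (/8)


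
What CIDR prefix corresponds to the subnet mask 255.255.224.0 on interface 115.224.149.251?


Binary: 11111111.11111111.11100000.00000000
Count leading 1s
Prefix: /19


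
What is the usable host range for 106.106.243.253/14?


Network: 106.104.0.0
Broadcast: 106.107.255.255
First usable = network + 1
Last usable = broadcast - 1
Range: 106.104.0.1 to 106.107.255.254


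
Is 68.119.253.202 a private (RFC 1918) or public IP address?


RFC 1918 private ranges:
  10.0.0.0/8 (10.0.0.0 - 10.255.255.255)
  172.16.0.0/12 (172.16.0.0 - 172.31.255.255)
  192.168.0.0/16 (192.168.0.0 - 192.168.255.255)
Public (not in any RFC 1918 range)


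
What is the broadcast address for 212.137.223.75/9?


Network: 212.128.0.0/9
Host bits = 23
Set all host bits to 1:
Broadcast: 212.255.255.255


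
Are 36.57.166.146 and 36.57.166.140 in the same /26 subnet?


Mask: 255.255.255.192
36.57.166.146 AND mask = 36.57.166.128
36.57.166.140 AND mask = 36.57.166.128
Yes, same subnet (36.57.166.128)


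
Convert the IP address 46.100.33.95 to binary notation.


46 = 00101110
100 = 01100100
33 = 00100001
95 = 01011111
Binary: 00101110.01100100.00100001.01011111


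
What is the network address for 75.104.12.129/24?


IP:   01001011.01101000.00001100.10000001
Mask: 11111111.11111111.11111111.00000000
AND operation:
Net:  01001011.01101000.00001100.00000000
Network: 75.104.12.0/24


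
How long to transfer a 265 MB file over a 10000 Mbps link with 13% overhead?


Effective throughput = 10000 * (1 - 13/100) = 8700 Mbps
File size in Mb = 265 * 8 = 2120 Mb
Time = 2120 / 8700
Time = 0.2437 seconds


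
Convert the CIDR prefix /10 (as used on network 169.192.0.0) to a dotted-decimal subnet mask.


/10 means 10 network bits, 22 host bits
Binary: 11111111110000000000000000000000
Mask: 255.192.0.0


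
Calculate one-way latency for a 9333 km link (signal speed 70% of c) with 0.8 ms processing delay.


Speed = 0.7 * 3e5 km/s = 210000 km/s
Propagation delay = 9333 / 210000 = 0.0444 s = 44.4429 ms
Processing delay = 0.8 ms
Total one-way latency = 45.2429 ms


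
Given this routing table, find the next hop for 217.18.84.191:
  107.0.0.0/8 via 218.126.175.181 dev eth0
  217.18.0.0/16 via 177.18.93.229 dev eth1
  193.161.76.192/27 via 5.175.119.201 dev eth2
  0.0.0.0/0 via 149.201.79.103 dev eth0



Longest prefix match for 217.18.84.191:
  /8 107.0.0.0: no
  /16 217.18.0.0: MATCH
  /27 193.161.76.192: no
  /0 0.0.0.0: MATCH
Selected: next-hop 177.18.93.229 via eth1 (matched /16)


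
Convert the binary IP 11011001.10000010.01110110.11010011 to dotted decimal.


11011001 = 217
10000010 = 130
01110110 = 118
11010011 = 211
IP: 217.130.118.211


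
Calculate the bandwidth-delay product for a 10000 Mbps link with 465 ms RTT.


BDP = bandwidth * RTT
= 10000 Mbps * 465 ms
= 10000 * 1e6 * 465 / 1000 bits
= 4650000000 bits
= 581250000 bytes
= 567626.9531 KB
BDP = 4650000000 bits (581250000 bytes)


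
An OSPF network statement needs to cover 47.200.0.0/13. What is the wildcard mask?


Subnet mask: 255.248.0.0
Wildcard = 255.255.255.255 - subnet mask
255 - 255 = 0
255 - 248 = 7
255 - 0 = 255
255 - 0 = 255
Wildcard: 0.7.255.255


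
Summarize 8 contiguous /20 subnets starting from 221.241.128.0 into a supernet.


Original prefix: /20
Number of subnets: 8 = 2^3
New prefix = 20 - 3 = 17
Supernet: 221.241.128.0/17


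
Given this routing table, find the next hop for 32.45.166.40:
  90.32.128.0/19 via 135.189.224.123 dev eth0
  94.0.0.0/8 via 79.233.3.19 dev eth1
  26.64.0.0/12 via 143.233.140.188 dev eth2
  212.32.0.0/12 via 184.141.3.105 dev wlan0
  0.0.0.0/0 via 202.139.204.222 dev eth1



Longest prefix match for 32.45.166.40:
  /19 90.32.128.0: no
  /8 94.0.0.0: no
  /12 26.64.0.0: no
  /12 212.32.0.0: no
  /0 0.0.0.0: MATCH
Selected: next-hop 202.139.204.222 via eth1 (matched /0)


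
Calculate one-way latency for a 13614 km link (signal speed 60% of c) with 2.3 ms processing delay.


Speed = 0.6 * 3e5 km/s = 180000 km/s
Propagation delay = 13614 / 180000 = 0.0756 s = 75.6333 ms
Processing delay = 2.3 ms
Total one-way latency = 77.9333 ms


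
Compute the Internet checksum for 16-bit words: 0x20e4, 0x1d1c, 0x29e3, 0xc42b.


Sum all words (with carry folding):
+ 0x20e4 = 0x20e4
+ 0x1d1c = 0x3e00
+ 0x29e3 = 0x67e3
+ 0xc42b = 0x2c0f
One's complement: ~0x2c0f
Checksum = 0xd3f0


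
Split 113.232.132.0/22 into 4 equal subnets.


New prefix = 22 + 2 = 24
Each subnet has 256 addresses
  113.232.132.0/24
  113.232.133.0/24
  113.232.134.0/24
  113.232.135.0/24
Subnets: 113.232.132.0/24, 113.232.133.0/24, 113.232.134.0/24, 113.232.135.0/24


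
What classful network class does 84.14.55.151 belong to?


First octet: 84
Binary: 01010100
0xxxxxxx -> Class A (1-126)
Class A, default mask 255.0.0.0 (/8)


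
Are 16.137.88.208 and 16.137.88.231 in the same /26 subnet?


Mask: 255.255.255.192
16.137.88.208 AND mask = 16.137.88.192
16.137.88.231 AND mask = 16.137.88.192
Yes, same subnet (16.137.88.192)


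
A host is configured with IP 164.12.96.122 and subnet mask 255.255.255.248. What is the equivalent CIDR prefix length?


Binary: 11111111.11111111.11111111.11111000
Count leading 1s
Prefix: /29


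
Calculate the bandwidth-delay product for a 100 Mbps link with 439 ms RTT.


BDP = bandwidth * RTT
= 100 Mbps * 439 ms
= 100 * 1e6 * 439 / 1000 bits
= 43900000 bits
= 5487500 bytes
= 5358.8867 KB
BDP = 43900000 bits (5487500 bytes)


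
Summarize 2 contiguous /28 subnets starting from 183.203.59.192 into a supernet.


Original prefix: /28
Number of subnets: 2 = 2^1
New prefix = 28 - 1 = 27
Supernet: 183.203.59.192/27


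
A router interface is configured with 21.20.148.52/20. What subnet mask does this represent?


/20 means 20 network bits, 12 host bits
Binary: 11111111111111111111000000000000
Mask: 255.255.240.0


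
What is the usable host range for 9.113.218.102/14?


Network: 9.112.0.0
Broadcast: 9.115.255.255
First usable = network + 1
Last usable = broadcast - 1
Range: 9.112.0.1 to 9.115.255.254


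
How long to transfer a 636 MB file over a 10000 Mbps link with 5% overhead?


Effective throughput = 10000 * (1 - 5/100) = 9500 Mbps
File size in Mb = 636 * 8 = 5088 Mb
Time = 5088 / 9500
Time = 0.5356 seconds


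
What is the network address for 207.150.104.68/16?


IP:   11001111.10010110.01101000.01000100
Mask: 11111111.11111111.00000000.00000000
AND operation:
Net:  11001111.10010110.00000000.00000000
Network: 207.150.0.0/16


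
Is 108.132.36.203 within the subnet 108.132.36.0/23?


Subnet network: 108.132.36.0
Test IP AND mask: 108.132.36.0
Yes, 108.132.36.203 is in 108.132.36.0/23


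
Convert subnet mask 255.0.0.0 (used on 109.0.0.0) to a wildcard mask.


Subnet mask: 255.0.0.0
Wildcard = 255.255.255.255 - subnet mask
255 - 255 = 0
255 - 0 = 255
255 - 0 = 255
255 - 0 = 255
Wildcard: 0.255.255.255


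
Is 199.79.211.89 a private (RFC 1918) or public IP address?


RFC 1918 private ranges:
  10.0.0.0/8 (10.0.0.0 - 10.255.255.255)
  172.16.0.0/12 (172.16.0.0 - 172.31.255.255)
  192.168.0.0/16 (192.168.0.0 - 192.168.255.255)
Public (not in any RFC 1918 range)


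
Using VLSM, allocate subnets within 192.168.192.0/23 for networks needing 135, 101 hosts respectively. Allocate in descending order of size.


135 hosts -> /24 (254 usable): 192.168.192.0/24
101 hosts -> /25 (126 usable): 192.168.193.0/25
Allocation: 192.168.192.0/24 (135 hosts, 254 usable); 192.168.193.0/25 (101 hosts, 126 usable)


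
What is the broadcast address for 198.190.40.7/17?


Network: 198.190.0.0/17
Host bits = 15
Set all host bits to 1:
Broadcast: 198.190.127.255


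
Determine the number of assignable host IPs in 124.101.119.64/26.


Host bits = 32 - 26 = 6
Total addresses = 2^6 = 64
Usable = total - 2 (network and broadcast)
Usable hosts: 62


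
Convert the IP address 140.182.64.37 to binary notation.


140 = 10001100
182 = 10110110
64 = 01000000
37 = 00100101
Binary: 10001100.10110110.01000000.00100101


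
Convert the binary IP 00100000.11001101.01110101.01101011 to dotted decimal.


00100000 = 32
11001101 = 205
01110101 = 117
01101011 = 107
IP: 32.205.117.107


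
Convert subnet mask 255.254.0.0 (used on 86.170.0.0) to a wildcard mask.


Subnet mask: 255.254.0.0
Wildcard = 255.255.255.255 - subnet mask
255 - 255 = 0
255 - 254 = 1
255 - 0 = 255
255 - 0 = 255
Wildcard: 0.1.255.255


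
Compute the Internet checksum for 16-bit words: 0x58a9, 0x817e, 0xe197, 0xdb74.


Sum all words (with carry folding):
+ 0x58a9 = 0x58a9
+ 0x817e = 0xda27
+ 0xe197 = 0xbbbf
+ 0xdb74 = 0x9734
One's complement: ~0x9734
Checksum = 0x68cb


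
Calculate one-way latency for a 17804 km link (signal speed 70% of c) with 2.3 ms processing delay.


Speed = 0.7 * 3e5 km/s = 210000 km/s
Propagation delay = 17804 / 210000 = 0.0848 s = 84.781 ms
Processing delay = 2.3 ms
Total one-way latency = 87.081 ms


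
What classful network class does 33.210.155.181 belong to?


First octet: 33
Binary: 00100001
0xxxxxxx -> Class A (1-126)
Class A, default mask 255.0.0.0 (/8)


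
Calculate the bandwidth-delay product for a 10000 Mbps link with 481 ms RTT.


BDP = bandwidth * RTT
= 10000 Mbps * 481 ms
= 10000 * 1e6 * 481 / 1000 bits
= 4810000000 bits
= 601250000 bytes
= 587158.2031 KB
BDP = 4810000000 bits (601250000 bytes)


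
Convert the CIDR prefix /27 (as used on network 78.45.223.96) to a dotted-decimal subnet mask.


/27 means 27 network bits, 5 host bits
Binary: 11111111111111111111111111100000
Mask: 255.255.255.224


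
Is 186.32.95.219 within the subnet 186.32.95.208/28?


Subnet network: 186.32.95.208
Test IP AND mask: 186.32.95.208
Yes, 186.32.95.219 is in 186.32.95.208/28


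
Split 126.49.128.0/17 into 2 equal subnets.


New prefix = 17 + 1 = 18
Each subnet has 16384 addresses
  126.49.128.0/18
  126.49.192.0/18
Subnets: 126.49.128.0/18, 126.49.192.0/18


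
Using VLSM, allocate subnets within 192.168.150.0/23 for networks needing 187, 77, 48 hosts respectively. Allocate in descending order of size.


187 hosts -> /24 (254 usable): 192.168.150.0/24
77 hosts -> /25 (126 usable): 192.168.151.0/25
48 hosts -> /26 (62 usable): 192.168.151.128/26
Allocation: 192.168.150.0/24 (187 hosts, 254 usable); 192.168.151.0/25 (77 hosts, 126 usable); 192.168.151.128/26 (48 hosts, 62 usable)


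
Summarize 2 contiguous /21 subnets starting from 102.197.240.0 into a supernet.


Original prefix: /21
Number of subnets: 2 = 2^1
New prefix = 21 - 1 = 20
Supernet: 102.197.240.0/20


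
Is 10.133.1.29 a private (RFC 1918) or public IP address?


RFC 1918 private ranges:
  10.0.0.0/8 (10.0.0.0 - 10.255.255.255)
  172.16.0.0/12 (172.16.0.0 - 172.31.255.255)
  192.168.0.0/16 (192.168.0.0 - 192.168.255.255)
Private (in 10.0.0.0/8)


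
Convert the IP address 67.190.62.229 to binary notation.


67 = 01000011
190 = 10111110
62 = 00111110
229 = 11100101
Binary: 01000011.10111110.00111110.11100101


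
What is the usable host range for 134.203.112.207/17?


Network: 134.203.0.0
Broadcast: 134.203.127.255
First usable = network + 1
Last usable = broadcast - 1
Range: 134.203.0.1 to 134.203.127.254


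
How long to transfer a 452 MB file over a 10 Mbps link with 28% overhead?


Effective throughput = 10 * (1 - 28/100) = 7.2 Mbps
File size in Mb = 452 * 8 = 3616 Mb
Time = 3616 / 7.2
Time = 502.2222 seconds


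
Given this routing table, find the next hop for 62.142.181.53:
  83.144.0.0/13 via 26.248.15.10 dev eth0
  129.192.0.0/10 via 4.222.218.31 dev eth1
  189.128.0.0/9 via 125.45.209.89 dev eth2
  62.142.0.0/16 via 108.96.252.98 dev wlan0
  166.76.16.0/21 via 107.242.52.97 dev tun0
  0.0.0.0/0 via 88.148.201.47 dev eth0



Longest prefix match for 62.142.181.53:
  /13 83.144.0.0: no
  /10 129.192.0.0: no
  /9 189.128.0.0: no
  /16 62.142.0.0: MATCH
  /21 166.76.16.0: no
  /0 0.0.0.0: MATCH
Selected: next-hop 108.96.252.98 via wlan0 (matched /16)


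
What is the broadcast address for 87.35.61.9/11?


Network: 87.32.0.0/11
Host bits = 21
Set all host bits to 1:
Broadcast: 87.63.255.255


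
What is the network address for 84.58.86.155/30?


IP:   01010100.00111010.01010110.10011011
Mask: 11111111.11111111.11111111.11111100
AND operation:
Net:  01010100.00111010.01010110.10011000
Network: 84.58.86.152/30


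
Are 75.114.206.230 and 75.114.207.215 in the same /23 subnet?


Mask: 255.255.254.0
75.114.206.230 AND mask = 75.114.206.0
75.114.207.215 AND mask = 75.114.206.0
Yes, same subnet (75.114.206.0)


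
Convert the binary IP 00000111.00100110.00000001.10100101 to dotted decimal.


00000111 = 7
00100110 = 38
00000001 = 1
10100101 = 165
IP: 7.38.1.165


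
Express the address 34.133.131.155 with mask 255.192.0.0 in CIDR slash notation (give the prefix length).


Binary: 11111111.11000000.00000000.00000000
Count leading 1s
Prefix: /10


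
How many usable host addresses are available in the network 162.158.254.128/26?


Host bits = 32 - 26 = 6
Total addresses = 2^6 = 64
Usable = total - 2 (network and broadcast)
Usable hosts: 62


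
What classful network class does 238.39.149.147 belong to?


First octet: 238
Binary: 11101110
1110xxxx -> Class D (224-239)
Class D (multicast), default mask N/A


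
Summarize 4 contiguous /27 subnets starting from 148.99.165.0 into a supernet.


Original prefix: /27
Number of subnets: 4 = 2^2
New prefix = 27 - 2 = 25
Supernet: 148.99.165.0/25


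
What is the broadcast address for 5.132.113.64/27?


Network: 5.132.113.64/27
Host bits = 5
Set all host bits to 1:
Broadcast: 5.132.113.95


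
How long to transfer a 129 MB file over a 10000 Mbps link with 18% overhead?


Effective throughput = 10000 * (1 - 18/100) = 8200 Mbps
File size in Mb = 129 * 8 = 1032 Mb
Time = 1032 / 8200
Time = 0.1259 seconds


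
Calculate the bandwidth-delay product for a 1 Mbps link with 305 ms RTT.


BDP = bandwidth * RTT
= 1 Mbps * 305 ms
= 1 * 1e6 * 305 / 1000 bits
= 305000 bits
= 38125 bytes
= 37.2314 KB
BDP = 305000 bits (38125 bytes)


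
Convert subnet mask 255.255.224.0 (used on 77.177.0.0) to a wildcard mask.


Subnet mask: 255.255.224.0
Wildcard = 255.255.255.255 - subnet mask
255 - 255 = 0
255 - 255 = 0
255 - 224 = 31
255 - 0 = 255
Wildcard: 0.0.31.255


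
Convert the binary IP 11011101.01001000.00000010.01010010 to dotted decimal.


11011101 = 221
01001000 = 72
00000010 = 2
01010010 = 82
IP: 221.72.2.82


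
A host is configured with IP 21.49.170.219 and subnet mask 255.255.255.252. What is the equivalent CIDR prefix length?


Binary: 11111111.11111111.11111111.11111100
Count leading 1s
Prefix: /30


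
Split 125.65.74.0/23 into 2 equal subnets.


New prefix = 23 + 1 = 24
Each subnet has 256 addresses
  125.65.74.0/24
  125.65.75.0/24
Subnets: 125.65.74.0/24, 125.65.75.0/24


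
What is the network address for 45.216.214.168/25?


IP:   00101101.11011000.11010110.10101000
Mask: 11111111.11111111.11111111.10000000
AND operation:
Net:  00101101.11011000.11010110.10000000
Network: 45.216.214.128/25


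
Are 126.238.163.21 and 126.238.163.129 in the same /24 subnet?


Mask: 255.255.255.0
126.238.163.21 AND mask = 126.238.163.0
126.238.163.129 AND mask = 126.238.163.0
Yes, same subnet (126.238.163.0)


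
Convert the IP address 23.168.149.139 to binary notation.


23 = 00010111
168 = 10101000
149 = 10010101
139 = 10001011
Binary: 00010111.10101000.10010101.10001011


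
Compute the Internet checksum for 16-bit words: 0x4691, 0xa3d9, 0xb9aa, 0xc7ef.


Sum all words (with carry folding):
+ 0x4691 = 0x4691
+ 0xa3d9 = 0xea6a
+ 0xb9aa = 0xa415
+ 0xc7ef = 0x6c05
One's complement: ~0x6c05
Checksum = 0x93fa


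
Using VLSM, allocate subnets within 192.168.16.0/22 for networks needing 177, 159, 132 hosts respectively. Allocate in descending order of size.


177 hosts -> /24 (254 usable): 192.168.16.0/24
159 hosts -> /24 (254 usable): 192.168.17.0/24
132 hosts -> /24 (254 usable): 192.168.18.0/24
Allocation: 192.168.16.0/24 (177 hosts, 254 usable); 192.168.17.0/24 (159 hosts, 254 usable); 192.168.18.0/24 (132 hosts, 254 usable)


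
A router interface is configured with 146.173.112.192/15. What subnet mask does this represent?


/15 means 15 network bits, 17 host bits
Binary: 11111111111111100000000000000000
Mask: 255.254.0.0


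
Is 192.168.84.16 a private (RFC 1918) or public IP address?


RFC 1918 private ranges:
  10.0.0.0/8 (10.0.0.0 - 10.255.255.255)
  172.16.0.0/12 (172.16.0.0 - 172.31.255.255)
  192.168.0.0/16 (192.168.0.0 - 192.168.255.255)
Private (in 192.168.0.0/16)


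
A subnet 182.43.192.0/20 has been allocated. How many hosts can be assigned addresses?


Host bits = 32 - 20 = 12
Total addresses = 2^12 = 4096
Usable = total - 2 (network and broadcast)
Usable hosts: 4094


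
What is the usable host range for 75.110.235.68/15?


Network: 75.110.0.0
Broadcast: 75.111.255.255
First usable = network + 1
Last usable = broadcast - 1
Range: 75.110.0.1 to 75.111.255.254


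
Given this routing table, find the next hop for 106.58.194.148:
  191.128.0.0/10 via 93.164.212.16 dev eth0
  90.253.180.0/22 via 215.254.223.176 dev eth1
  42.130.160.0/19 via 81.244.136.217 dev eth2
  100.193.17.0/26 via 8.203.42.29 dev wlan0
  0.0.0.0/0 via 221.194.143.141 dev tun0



Longest prefix match for 106.58.194.148:
  /10 191.128.0.0: no
  /22 90.253.180.0: no
  /19 42.130.160.0: no
  /26 100.193.17.0: no
  /0 0.0.0.0: MATCH
Selected: next-hop 221.194.143.141 via tun0 (matched /0)


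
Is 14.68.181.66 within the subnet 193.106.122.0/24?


Subnet network: 193.106.122.0
Test IP AND mask: 14.68.181.0
No, 14.68.181.66 is not in 193.106.122.0/24


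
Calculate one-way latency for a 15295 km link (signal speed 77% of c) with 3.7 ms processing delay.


Speed = 0.77 * 3e5 km/s = 231000 km/s
Propagation delay = 15295 / 231000 = 0.0662 s = 66.2121 ms
Processing delay = 3.7 ms
Total one-way latency = 69.9121 ms


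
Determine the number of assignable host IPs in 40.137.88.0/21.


Host bits = 32 - 21 = 11
Total addresses = 2^11 = 2048
Usable = total - 2 (network and broadcast)
Usable hosts: 2046


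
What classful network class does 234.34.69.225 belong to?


First octet: 234
Binary: 11101010
1110xxxx -> Class D (224-239)
Class D (multicast), default mask N/A


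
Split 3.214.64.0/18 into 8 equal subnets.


New prefix = 18 + 3 = 21
Each subnet has 2048 addresses
  3.214.64.0/21
  3.214.72.0/21
  3.214.80.0/21
  3.214.88.0/21
  3.214.96.0/21
  3.214.104.0/21
  3.214.112.0/21
  3.214.120.0/21
Subnets: 3.214.64.0/21, 3.214.72.0/21, 3.214.80.0/21, 3.214.88.0/21, 3.214.96.0/21, 3.214.104.0/21, 3.214.112.0/21, 3.214.120.0/21


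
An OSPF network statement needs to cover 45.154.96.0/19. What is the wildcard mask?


Subnet mask: 255.255.224.0
Wildcard = 255.255.255.255 - subnet mask
255 - 255 = 0
255 - 255 = 0
255 - 224 = 31
255 - 0 = 255
Wildcard: 0.0.31.255


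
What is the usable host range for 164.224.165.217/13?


Network: 164.224.0.0
Broadcast: 164.231.255.255
First usable = network + 1
Last usable = broadcast - 1
Range: 164.224.0.1 to 164.231.255.254


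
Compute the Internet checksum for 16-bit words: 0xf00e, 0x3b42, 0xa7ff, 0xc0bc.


Sum all words (with carry folding):
+ 0xf00e = 0xf00e
+ 0x3b42 = 0x2b51
+ 0xa7ff = 0xd350
+ 0xc0bc = 0x940d
One's complement: ~0x940d
Checksum = 0x6bf2


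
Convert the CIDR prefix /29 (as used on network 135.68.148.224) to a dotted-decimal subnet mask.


/29 means 29 network bits, 3 host bits
Binary: 11111111111111111111111111111000
Mask: 255.255.255.248


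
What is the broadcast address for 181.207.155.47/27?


Network: 181.207.155.32/27
Host bits = 5
Set all host bits to 1:
Broadcast: 181.207.155.63
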